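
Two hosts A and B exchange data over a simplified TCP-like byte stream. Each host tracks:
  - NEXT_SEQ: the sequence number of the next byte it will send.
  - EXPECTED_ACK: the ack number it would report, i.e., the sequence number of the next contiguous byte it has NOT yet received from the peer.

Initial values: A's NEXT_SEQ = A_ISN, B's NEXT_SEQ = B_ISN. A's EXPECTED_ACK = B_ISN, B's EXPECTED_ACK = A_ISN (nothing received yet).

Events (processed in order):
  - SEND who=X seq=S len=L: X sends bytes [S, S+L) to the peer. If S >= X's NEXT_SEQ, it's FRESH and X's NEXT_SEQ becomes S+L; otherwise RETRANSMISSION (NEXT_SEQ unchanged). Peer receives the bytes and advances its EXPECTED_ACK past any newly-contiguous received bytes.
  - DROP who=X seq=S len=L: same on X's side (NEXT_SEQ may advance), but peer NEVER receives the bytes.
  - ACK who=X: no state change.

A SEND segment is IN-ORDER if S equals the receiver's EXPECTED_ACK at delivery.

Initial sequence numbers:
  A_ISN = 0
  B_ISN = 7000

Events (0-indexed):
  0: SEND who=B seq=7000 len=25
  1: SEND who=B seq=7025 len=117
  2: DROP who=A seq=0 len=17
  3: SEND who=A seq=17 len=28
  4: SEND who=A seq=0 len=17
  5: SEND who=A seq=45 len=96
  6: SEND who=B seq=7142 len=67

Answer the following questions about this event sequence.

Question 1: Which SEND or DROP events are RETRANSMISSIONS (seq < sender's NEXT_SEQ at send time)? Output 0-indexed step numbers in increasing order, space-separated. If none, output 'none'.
Step 0: SEND seq=7000 -> fresh
Step 1: SEND seq=7025 -> fresh
Step 2: DROP seq=0 -> fresh
Step 3: SEND seq=17 -> fresh
Step 4: SEND seq=0 -> retransmit
Step 5: SEND seq=45 -> fresh
Step 6: SEND seq=7142 -> fresh

Answer: 4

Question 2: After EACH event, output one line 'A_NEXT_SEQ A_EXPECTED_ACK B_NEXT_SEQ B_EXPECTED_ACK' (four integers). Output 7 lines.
0 7025 7025 0
0 7142 7142 0
17 7142 7142 0
45 7142 7142 0
45 7142 7142 45
141 7142 7142 141
141 7209 7209 141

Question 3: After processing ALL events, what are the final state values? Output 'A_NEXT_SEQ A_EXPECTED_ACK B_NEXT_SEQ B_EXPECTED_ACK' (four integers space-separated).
After event 0: A_seq=0 A_ack=7025 B_seq=7025 B_ack=0
After event 1: A_seq=0 A_ack=7142 B_seq=7142 B_ack=0
After event 2: A_seq=17 A_ack=7142 B_seq=7142 B_ack=0
After event 3: A_seq=45 A_ack=7142 B_seq=7142 B_ack=0
After event 4: A_seq=45 A_ack=7142 B_seq=7142 B_ack=45
After event 5: A_seq=141 A_ack=7142 B_seq=7142 B_ack=141
After event 6: A_seq=141 A_ack=7209 B_seq=7209 B_ack=141

Answer: 141 7209 7209 141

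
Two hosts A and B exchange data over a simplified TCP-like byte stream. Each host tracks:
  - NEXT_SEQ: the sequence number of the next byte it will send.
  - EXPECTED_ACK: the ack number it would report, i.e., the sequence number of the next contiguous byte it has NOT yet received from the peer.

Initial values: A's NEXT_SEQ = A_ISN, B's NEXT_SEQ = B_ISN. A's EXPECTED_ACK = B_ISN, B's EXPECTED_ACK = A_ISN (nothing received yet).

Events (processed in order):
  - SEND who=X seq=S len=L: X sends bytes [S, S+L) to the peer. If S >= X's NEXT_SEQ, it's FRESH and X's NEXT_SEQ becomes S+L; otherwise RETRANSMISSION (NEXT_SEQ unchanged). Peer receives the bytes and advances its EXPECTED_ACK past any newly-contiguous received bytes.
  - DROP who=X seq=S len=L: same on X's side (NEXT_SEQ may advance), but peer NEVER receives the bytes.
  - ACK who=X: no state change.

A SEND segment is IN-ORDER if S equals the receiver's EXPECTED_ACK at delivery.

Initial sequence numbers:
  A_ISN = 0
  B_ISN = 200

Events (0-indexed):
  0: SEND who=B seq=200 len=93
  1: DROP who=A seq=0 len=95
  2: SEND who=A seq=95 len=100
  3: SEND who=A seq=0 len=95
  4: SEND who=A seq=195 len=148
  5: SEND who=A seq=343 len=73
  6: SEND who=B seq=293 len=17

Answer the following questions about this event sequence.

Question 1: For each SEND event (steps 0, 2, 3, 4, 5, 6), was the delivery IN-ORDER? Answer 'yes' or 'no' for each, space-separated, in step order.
Step 0: SEND seq=200 -> in-order
Step 2: SEND seq=95 -> out-of-order
Step 3: SEND seq=0 -> in-order
Step 4: SEND seq=195 -> in-order
Step 5: SEND seq=343 -> in-order
Step 6: SEND seq=293 -> in-order

Answer: yes no yes yes yes yes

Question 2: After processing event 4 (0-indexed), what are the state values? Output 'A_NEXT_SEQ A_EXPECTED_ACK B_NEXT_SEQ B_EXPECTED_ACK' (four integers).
After event 0: A_seq=0 A_ack=293 B_seq=293 B_ack=0
After event 1: A_seq=95 A_ack=293 B_seq=293 B_ack=0
After event 2: A_seq=195 A_ack=293 B_seq=293 B_ack=0
After event 3: A_seq=195 A_ack=293 B_seq=293 B_ack=195
After event 4: A_seq=343 A_ack=293 B_seq=293 B_ack=343

343 293 293 343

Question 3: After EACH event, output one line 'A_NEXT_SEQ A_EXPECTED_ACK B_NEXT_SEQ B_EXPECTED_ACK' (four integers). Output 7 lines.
0 293 293 0
95 293 293 0
195 293 293 0
195 293 293 195
343 293 293 343
416 293 293 416
416 310 310 416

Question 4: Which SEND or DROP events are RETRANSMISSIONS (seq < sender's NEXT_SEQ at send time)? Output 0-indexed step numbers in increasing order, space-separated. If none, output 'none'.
Answer: 3

Derivation:
Step 0: SEND seq=200 -> fresh
Step 1: DROP seq=0 -> fresh
Step 2: SEND seq=95 -> fresh
Step 3: SEND seq=0 -> retransmit
Step 4: SEND seq=195 -> fresh
Step 5: SEND seq=343 -> fresh
Step 6: SEND seq=293 -> fresh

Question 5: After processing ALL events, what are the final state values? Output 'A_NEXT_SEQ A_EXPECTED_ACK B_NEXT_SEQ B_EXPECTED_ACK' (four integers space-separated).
After event 0: A_seq=0 A_ack=293 B_seq=293 B_ack=0
After event 1: A_seq=95 A_ack=293 B_seq=293 B_ack=0
After event 2: A_seq=195 A_ack=293 B_seq=293 B_ack=0
After event 3: A_seq=195 A_ack=293 B_seq=293 B_ack=195
After event 4: A_seq=343 A_ack=293 B_seq=293 B_ack=343
After event 5: A_seq=416 A_ack=293 B_seq=293 B_ack=416
After event 6: A_seq=416 A_ack=310 B_seq=310 B_ack=416

Answer: 416 310 310 416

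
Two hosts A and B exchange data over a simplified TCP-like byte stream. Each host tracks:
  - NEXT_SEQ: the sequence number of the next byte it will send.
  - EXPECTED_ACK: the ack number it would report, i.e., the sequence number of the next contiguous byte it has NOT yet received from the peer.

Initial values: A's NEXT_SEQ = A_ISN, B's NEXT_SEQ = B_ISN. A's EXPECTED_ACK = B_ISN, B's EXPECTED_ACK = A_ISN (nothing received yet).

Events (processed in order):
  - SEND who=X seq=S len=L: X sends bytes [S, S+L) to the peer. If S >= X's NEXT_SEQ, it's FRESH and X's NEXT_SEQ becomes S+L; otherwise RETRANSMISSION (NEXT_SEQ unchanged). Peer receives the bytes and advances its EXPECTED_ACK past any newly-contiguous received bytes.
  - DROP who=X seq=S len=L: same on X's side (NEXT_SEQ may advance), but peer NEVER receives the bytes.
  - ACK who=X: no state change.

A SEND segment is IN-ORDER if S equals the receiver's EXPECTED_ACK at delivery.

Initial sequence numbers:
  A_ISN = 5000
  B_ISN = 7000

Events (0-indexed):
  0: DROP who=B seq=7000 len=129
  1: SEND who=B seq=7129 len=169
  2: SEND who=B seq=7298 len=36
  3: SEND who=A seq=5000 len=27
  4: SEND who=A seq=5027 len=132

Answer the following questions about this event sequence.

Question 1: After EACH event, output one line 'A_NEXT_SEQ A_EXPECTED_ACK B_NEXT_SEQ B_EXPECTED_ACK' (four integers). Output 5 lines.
5000 7000 7129 5000
5000 7000 7298 5000
5000 7000 7334 5000
5027 7000 7334 5027
5159 7000 7334 5159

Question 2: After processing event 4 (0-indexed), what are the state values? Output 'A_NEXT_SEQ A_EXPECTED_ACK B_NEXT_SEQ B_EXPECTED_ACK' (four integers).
After event 0: A_seq=5000 A_ack=7000 B_seq=7129 B_ack=5000
After event 1: A_seq=5000 A_ack=7000 B_seq=7298 B_ack=5000
After event 2: A_seq=5000 A_ack=7000 B_seq=7334 B_ack=5000
After event 3: A_seq=5027 A_ack=7000 B_seq=7334 B_ack=5027
After event 4: A_seq=5159 A_ack=7000 B_seq=7334 B_ack=5159

5159 7000 7334 5159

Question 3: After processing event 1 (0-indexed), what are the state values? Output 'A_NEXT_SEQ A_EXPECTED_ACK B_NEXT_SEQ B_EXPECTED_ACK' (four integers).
After event 0: A_seq=5000 A_ack=7000 B_seq=7129 B_ack=5000
After event 1: A_seq=5000 A_ack=7000 B_seq=7298 B_ack=5000

5000 7000 7298 5000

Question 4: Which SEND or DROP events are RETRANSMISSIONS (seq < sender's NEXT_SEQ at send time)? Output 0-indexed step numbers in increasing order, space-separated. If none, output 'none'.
Answer: none

Derivation:
Step 0: DROP seq=7000 -> fresh
Step 1: SEND seq=7129 -> fresh
Step 2: SEND seq=7298 -> fresh
Step 3: SEND seq=5000 -> fresh
Step 4: SEND seq=5027 -> fresh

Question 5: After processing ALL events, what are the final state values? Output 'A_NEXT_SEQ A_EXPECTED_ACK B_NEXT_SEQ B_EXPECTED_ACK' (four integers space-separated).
After event 0: A_seq=5000 A_ack=7000 B_seq=7129 B_ack=5000
After event 1: A_seq=5000 A_ack=7000 B_seq=7298 B_ack=5000
After event 2: A_seq=5000 A_ack=7000 B_seq=7334 B_ack=5000
After event 3: A_seq=5027 A_ack=7000 B_seq=7334 B_ack=5027
After event 4: A_seq=5159 A_ack=7000 B_seq=7334 B_ack=5159

Answer: 5159 7000 7334 5159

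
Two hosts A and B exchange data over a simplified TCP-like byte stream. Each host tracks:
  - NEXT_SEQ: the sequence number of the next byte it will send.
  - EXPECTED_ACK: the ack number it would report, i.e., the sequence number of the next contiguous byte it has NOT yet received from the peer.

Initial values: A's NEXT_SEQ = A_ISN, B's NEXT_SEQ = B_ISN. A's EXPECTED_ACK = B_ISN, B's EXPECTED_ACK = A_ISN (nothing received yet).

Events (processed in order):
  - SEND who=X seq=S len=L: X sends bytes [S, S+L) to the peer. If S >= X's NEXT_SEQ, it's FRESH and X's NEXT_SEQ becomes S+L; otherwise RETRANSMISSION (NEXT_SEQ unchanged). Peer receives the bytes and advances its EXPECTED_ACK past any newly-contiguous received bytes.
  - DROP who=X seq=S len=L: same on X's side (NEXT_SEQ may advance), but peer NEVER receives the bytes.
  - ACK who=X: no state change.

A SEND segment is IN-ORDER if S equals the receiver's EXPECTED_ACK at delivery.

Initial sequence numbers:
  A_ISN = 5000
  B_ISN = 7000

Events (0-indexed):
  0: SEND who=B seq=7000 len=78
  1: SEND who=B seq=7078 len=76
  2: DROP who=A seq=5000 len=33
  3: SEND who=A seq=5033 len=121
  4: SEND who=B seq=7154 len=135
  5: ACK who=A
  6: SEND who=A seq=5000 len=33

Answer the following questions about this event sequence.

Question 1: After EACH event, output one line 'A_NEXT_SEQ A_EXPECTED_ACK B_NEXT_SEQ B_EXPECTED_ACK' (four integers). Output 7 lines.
5000 7078 7078 5000
5000 7154 7154 5000
5033 7154 7154 5000
5154 7154 7154 5000
5154 7289 7289 5000
5154 7289 7289 5000
5154 7289 7289 5154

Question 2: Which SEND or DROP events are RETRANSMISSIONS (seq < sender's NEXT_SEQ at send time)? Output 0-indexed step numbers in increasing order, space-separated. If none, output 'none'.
Step 0: SEND seq=7000 -> fresh
Step 1: SEND seq=7078 -> fresh
Step 2: DROP seq=5000 -> fresh
Step 3: SEND seq=5033 -> fresh
Step 4: SEND seq=7154 -> fresh
Step 6: SEND seq=5000 -> retransmit

Answer: 6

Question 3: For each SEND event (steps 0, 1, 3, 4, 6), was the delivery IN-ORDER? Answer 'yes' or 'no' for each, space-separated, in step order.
Step 0: SEND seq=7000 -> in-order
Step 1: SEND seq=7078 -> in-order
Step 3: SEND seq=5033 -> out-of-order
Step 4: SEND seq=7154 -> in-order
Step 6: SEND seq=5000 -> in-order

Answer: yes yes no yes yes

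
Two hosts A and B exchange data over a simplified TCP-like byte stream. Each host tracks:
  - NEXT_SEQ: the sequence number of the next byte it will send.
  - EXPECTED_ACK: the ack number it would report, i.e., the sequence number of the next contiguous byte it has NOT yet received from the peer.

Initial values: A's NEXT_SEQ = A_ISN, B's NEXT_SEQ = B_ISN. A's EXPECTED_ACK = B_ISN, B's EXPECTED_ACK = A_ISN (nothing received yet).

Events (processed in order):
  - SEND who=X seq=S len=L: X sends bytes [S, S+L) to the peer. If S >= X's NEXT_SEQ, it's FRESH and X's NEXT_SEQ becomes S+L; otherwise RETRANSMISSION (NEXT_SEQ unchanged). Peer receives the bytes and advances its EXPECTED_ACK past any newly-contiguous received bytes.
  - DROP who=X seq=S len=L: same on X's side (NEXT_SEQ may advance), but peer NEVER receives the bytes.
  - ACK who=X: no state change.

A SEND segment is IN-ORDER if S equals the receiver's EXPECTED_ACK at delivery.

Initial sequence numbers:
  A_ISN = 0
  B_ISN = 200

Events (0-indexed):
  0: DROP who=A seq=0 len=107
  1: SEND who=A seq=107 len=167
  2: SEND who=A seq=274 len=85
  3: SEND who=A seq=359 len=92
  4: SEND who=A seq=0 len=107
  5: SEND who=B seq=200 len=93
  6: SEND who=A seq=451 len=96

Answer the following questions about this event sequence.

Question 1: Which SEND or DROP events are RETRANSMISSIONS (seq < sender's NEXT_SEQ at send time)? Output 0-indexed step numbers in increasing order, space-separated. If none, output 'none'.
Answer: 4

Derivation:
Step 0: DROP seq=0 -> fresh
Step 1: SEND seq=107 -> fresh
Step 2: SEND seq=274 -> fresh
Step 3: SEND seq=359 -> fresh
Step 4: SEND seq=0 -> retransmit
Step 5: SEND seq=200 -> fresh
Step 6: SEND seq=451 -> fresh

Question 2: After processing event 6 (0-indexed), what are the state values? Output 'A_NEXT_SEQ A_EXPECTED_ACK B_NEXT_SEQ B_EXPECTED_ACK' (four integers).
After event 0: A_seq=107 A_ack=200 B_seq=200 B_ack=0
After event 1: A_seq=274 A_ack=200 B_seq=200 B_ack=0
After event 2: A_seq=359 A_ack=200 B_seq=200 B_ack=0
After event 3: A_seq=451 A_ack=200 B_seq=200 B_ack=0
After event 4: A_seq=451 A_ack=200 B_seq=200 B_ack=451
After event 5: A_seq=451 A_ack=293 B_seq=293 B_ack=451
After event 6: A_seq=547 A_ack=293 B_seq=293 B_ack=547

547 293 293 547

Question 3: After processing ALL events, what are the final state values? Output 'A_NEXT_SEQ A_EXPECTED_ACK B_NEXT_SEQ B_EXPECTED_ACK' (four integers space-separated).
After event 0: A_seq=107 A_ack=200 B_seq=200 B_ack=0
After event 1: A_seq=274 A_ack=200 B_seq=200 B_ack=0
After event 2: A_seq=359 A_ack=200 B_seq=200 B_ack=0
After event 3: A_seq=451 A_ack=200 B_seq=200 B_ack=0
After event 4: A_seq=451 A_ack=200 B_seq=200 B_ack=451
After event 5: A_seq=451 A_ack=293 B_seq=293 B_ack=451
After event 6: A_seq=547 A_ack=293 B_seq=293 B_ack=547

Answer: 547 293 293 547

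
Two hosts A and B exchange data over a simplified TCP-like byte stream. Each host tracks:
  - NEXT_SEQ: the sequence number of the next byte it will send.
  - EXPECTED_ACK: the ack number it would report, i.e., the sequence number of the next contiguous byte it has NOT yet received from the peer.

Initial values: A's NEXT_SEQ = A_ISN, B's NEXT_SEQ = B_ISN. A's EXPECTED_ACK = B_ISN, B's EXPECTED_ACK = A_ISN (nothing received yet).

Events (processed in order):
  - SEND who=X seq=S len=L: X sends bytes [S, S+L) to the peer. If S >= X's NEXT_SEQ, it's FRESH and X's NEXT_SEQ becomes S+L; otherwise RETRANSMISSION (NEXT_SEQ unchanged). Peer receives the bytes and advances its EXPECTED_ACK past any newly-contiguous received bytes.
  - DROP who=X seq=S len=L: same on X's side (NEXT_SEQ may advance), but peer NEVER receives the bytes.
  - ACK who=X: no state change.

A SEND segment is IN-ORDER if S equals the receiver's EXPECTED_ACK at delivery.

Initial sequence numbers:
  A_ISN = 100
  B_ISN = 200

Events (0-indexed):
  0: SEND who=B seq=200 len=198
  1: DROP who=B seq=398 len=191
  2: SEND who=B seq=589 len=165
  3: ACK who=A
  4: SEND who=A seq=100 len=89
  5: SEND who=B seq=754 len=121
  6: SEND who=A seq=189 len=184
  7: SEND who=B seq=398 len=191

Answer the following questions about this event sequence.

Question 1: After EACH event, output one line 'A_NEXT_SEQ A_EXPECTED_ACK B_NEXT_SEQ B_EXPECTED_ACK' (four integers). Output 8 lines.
100 398 398 100
100 398 589 100
100 398 754 100
100 398 754 100
189 398 754 189
189 398 875 189
373 398 875 373
373 875 875 373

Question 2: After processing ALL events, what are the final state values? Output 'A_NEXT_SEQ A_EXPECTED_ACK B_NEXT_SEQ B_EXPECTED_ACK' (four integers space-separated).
Answer: 373 875 875 373

Derivation:
After event 0: A_seq=100 A_ack=398 B_seq=398 B_ack=100
After event 1: A_seq=100 A_ack=398 B_seq=589 B_ack=100
After event 2: A_seq=100 A_ack=398 B_seq=754 B_ack=100
After event 3: A_seq=100 A_ack=398 B_seq=754 B_ack=100
After event 4: A_seq=189 A_ack=398 B_seq=754 B_ack=189
After event 5: A_seq=189 A_ack=398 B_seq=875 B_ack=189
After event 6: A_seq=373 A_ack=398 B_seq=875 B_ack=373
After event 7: A_seq=373 A_ack=875 B_seq=875 B_ack=373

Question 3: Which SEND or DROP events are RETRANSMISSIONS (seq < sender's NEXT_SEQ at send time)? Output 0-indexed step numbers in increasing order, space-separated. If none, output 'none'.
Step 0: SEND seq=200 -> fresh
Step 1: DROP seq=398 -> fresh
Step 2: SEND seq=589 -> fresh
Step 4: SEND seq=100 -> fresh
Step 5: SEND seq=754 -> fresh
Step 6: SEND seq=189 -> fresh
Step 7: SEND seq=398 -> retransmit

Answer: 7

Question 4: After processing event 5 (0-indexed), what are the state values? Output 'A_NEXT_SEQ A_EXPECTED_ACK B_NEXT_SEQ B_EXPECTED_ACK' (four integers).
After event 0: A_seq=100 A_ack=398 B_seq=398 B_ack=100
After event 1: A_seq=100 A_ack=398 B_seq=589 B_ack=100
After event 2: A_seq=100 A_ack=398 B_seq=754 B_ack=100
After event 3: A_seq=100 A_ack=398 B_seq=754 B_ack=100
After event 4: A_seq=189 A_ack=398 B_seq=754 B_ack=189
After event 5: A_seq=189 A_ack=398 B_seq=875 B_ack=189

189 398 875 189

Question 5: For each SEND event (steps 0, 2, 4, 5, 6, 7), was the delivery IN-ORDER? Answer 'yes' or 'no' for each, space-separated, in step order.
Answer: yes no yes no yes yes

Derivation:
Step 0: SEND seq=200 -> in-order
Step 2: SEND seq=589 -> out-of-order
Step 4: SEND seq=100 -> in-order
Step 5: SEND seq=754 -> out-of-order
Step 6: SEND seq=189 -> in-order
Step 7: SEND seq=398 -> in-order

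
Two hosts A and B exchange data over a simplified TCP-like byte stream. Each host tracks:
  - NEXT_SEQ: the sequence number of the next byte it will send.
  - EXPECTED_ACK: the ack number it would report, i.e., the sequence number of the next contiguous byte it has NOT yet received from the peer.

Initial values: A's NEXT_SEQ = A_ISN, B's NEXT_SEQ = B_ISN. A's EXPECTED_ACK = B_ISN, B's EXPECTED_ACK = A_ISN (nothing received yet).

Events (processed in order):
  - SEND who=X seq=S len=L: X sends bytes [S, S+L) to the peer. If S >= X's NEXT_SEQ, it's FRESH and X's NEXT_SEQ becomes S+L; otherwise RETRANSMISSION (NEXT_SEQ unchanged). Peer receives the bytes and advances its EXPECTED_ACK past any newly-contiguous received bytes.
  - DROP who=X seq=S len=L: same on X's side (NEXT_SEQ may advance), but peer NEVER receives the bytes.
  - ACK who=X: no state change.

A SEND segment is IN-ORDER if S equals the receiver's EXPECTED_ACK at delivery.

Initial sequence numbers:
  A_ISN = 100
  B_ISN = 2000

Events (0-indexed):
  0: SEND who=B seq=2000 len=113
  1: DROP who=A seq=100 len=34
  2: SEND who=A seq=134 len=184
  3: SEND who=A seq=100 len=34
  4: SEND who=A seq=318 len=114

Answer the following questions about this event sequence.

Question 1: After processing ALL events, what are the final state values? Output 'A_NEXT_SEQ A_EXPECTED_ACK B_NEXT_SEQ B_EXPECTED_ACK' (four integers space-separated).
After event 0: A_seq=100 A_ack=2113 B_seq=2113 B_ack=100
After event 1: A_seq=134 A_ack=2113 B_seq=2113 B_ack=100
After event 2: A_seq=318 A_ack=2113 B_seq=2113 B_ack=100
After event 3: A_seq=318 A_ack=2113 B_seq=2113 B_ack=318
After event 4: A_seq=432 A_ack=2113 B_seq=2113 B_ack=432

Answer: 432 2113 2113 432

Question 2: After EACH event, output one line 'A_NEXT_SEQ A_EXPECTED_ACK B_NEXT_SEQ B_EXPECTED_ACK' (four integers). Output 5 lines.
100 2113 2113 100
134 2113 2113 100
318 2113 2113 100
318 2113 2113 318
432 2113 2113 432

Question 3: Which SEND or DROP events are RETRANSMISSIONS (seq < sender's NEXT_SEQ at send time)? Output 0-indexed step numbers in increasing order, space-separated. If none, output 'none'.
Answer: 3

Derivation:
Step 0: SEND seq=2000 -> fresh
Step 1: DROP seq=100 -> fresh
Step 2: SEND seq=134 -> fresh
Step 3: SEND seq=100 -> retransmit
Step 4: SEND seq=318 -> fresh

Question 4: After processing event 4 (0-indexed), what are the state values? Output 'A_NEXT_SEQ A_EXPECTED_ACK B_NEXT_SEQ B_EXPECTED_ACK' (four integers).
After event 0: A_seq=100 A_ack=2113 B_seq=2113 B_ack=100
After event 1: A_seq=134 A_ack=2113 B_seq=2113 B_ack=100
After event 2: A_seq=318 A_ack=2113 B_seq=2113 B_ack=100
After event 3: A_seq=318 A_ack=2113 B_seq=2113 B_ack=318
After event 4: A_seq=432 A_ack=2113 B_seq=2113 B_ack=432

432 2113 2113 432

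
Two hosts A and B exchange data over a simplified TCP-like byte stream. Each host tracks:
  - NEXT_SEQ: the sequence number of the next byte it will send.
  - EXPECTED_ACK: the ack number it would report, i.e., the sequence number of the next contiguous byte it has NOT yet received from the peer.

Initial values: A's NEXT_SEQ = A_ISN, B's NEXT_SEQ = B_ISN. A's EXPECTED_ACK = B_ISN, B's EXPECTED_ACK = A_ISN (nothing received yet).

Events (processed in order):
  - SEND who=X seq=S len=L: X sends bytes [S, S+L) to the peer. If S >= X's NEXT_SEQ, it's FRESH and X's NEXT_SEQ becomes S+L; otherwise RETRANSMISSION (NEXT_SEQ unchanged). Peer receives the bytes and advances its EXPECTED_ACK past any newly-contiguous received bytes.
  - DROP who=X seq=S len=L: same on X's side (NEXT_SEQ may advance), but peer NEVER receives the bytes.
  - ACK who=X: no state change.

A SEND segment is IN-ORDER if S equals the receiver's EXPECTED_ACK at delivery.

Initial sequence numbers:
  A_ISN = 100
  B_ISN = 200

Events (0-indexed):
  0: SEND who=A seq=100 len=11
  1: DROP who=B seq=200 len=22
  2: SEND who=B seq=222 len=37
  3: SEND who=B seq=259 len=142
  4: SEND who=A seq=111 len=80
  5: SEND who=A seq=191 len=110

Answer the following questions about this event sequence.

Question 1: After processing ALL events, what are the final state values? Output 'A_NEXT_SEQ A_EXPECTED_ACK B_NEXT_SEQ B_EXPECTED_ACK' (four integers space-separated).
After event 0: A_seq=111 A_ack=200 B_seq=200 B_ack=111
After event 1: A_seq=111 A_ack=200 B_seq=222 B_ack=111
After event 2: A_seq=111 A_ack=200 B_seq=259 B_ack=111
After event 3: A_seq=111 A_ack=200 B_seq=401 B_ack=111
After event 4: A_seq=191 A_ack=200 B_seq=401 B_ack=191
After event 5: A_seq=301 A_ack=200 B_seq=401 B_ack=301

Answer: 301 200 401 301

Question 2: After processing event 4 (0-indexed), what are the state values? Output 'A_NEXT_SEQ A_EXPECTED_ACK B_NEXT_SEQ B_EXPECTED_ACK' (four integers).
After event 0: A_seq=111 A_ack=200 B_seq=200 B_ack=111
After event 1: A_seq=111 A_ack=200 B_seq=222 B_ack=111
After event 2: A_seq=111 A_ack=200 B_seq=259 B_ack=111
After event 3: A_seq=111 A_ack=200 B_seq=401 B_ack=111
After event 4: A_seq=191 A_ack=200 B_seq=401 B_ack=191

191 200 401 191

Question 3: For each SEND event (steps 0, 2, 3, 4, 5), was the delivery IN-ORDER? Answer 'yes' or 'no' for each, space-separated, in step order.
Step 0: SEND seq=100 -> in-order
Step 2: SEND seq=222 -> out-of-order
Step 3: SEND seq=259 -> out-of-order
Step 4: SEND seq=111 -> in-order
Step 5: SEND seq=191 -> in-order

Answer: yes no no yes yes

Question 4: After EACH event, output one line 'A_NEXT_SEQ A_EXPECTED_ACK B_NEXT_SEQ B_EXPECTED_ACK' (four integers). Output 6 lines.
111 200 200 111
111 200 222 111
111 200 259 111
111 200 401 111
191 200 401 191
301 200 401 301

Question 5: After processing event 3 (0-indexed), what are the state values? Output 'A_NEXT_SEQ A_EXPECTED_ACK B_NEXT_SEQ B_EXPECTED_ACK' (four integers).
After event 0: A_seq=111 A_ack=200 B_seq=200 B_ack=111
After event 1: A_seq=111 A_ack=200 B_seq=222 B_ack=111
After event 2: A_seq=111 A_ack=200 B_seq=259 B_ack=111
After event 3: A_seq=111 A_ack=200 B_seq=401 B_ack=111

111 200 401 111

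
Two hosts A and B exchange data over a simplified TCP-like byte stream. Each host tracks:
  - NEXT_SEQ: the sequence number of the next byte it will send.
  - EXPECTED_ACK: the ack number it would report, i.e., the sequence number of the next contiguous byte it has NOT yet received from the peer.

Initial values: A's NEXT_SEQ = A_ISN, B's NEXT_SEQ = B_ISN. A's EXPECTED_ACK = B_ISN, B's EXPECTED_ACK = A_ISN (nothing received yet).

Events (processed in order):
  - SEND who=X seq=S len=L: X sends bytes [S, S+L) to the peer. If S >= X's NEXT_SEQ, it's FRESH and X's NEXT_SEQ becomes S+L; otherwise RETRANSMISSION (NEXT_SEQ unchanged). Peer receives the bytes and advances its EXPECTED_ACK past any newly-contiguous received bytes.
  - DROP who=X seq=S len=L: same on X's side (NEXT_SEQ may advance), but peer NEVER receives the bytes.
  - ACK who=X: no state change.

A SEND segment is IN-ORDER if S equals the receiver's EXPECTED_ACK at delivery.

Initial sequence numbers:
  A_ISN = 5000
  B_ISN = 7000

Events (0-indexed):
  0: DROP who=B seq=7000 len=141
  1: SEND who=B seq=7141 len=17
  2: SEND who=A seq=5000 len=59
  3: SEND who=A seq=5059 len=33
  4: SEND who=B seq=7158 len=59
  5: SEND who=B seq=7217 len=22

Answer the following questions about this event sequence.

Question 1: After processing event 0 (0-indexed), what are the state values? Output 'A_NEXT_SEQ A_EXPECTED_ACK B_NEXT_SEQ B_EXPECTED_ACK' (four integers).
After event 0: A_seq=5000 A_ack=7000 B_seq=7141 B_ack=5000

5000 7000 7141 5000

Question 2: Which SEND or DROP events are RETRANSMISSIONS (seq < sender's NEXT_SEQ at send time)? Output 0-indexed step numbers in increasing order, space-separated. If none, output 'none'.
Step 0: DROP seq=7000 -> fresh
Step 1: SEND seq=7141 -> fresh
Step 2: SEND seq=5000 -> fresh
Step 3: SEND seq=5059 -> fresh
Step 4: SEND seq=7158 -> fresh
Step 5: SEND seq=7217 -> fresh

Answer: none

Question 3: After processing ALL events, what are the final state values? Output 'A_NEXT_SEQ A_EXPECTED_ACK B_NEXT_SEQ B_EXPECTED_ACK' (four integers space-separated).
After event 0: A_seq=5000 A_ack=7000 B_seq=7141 B_ack=5000
After event 1: A_seq=5000 A_ack=7000 B_seq=7158 B_ack=5000
After event 2: A_seq=5059 A_ack=7000 B_seq=7158 B_ack=5059
After event 3: A_seq=5092 A_ack=7000 B_seq=7158 B_ack=5092
After event 4: A_seq=5092 A_ack=7000 B_seq=7217 B_ack=5092
After event 5: A_seq=5092 A_ack=7000 B_seq=7239 B_ack=5092

Answer: 5092 7000 7239 5092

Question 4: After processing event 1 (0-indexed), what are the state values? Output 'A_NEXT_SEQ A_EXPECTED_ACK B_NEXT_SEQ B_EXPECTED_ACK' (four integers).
After event 0: A_seq=5000 A_ack=7000 B_seq=7141 B_ack=5000
After event 1: A_seq=5000 A_ack=7000 B_seq=7158 B_ack=5000

5000 7000 7158 5000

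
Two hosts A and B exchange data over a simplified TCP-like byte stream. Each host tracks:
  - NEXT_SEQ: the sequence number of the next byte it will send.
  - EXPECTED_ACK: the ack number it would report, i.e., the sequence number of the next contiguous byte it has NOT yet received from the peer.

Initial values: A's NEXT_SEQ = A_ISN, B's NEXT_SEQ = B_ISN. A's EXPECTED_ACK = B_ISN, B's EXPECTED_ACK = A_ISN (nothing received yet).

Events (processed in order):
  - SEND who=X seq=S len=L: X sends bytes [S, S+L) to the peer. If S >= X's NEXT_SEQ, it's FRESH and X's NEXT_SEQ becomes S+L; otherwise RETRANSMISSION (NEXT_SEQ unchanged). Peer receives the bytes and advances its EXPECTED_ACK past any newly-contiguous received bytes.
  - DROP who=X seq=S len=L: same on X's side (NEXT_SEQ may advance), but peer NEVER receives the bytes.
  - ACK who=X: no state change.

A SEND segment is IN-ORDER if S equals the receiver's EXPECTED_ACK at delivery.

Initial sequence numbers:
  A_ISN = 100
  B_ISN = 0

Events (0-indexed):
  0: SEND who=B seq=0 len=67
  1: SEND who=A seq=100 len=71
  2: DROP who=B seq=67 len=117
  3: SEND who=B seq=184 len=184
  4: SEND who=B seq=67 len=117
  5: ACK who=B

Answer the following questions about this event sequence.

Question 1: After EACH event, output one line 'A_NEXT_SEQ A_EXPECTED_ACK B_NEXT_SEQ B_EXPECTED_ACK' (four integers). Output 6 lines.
100 67 67 100
171 67 67 171
171 67 184 171
171 67 368 171
171 368 368 171
171 368 368 171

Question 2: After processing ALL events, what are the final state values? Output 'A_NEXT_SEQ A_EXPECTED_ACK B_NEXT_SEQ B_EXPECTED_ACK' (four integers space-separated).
After event 0: A_seq=100 A_ack=67 B_seq=67 B_ack=100
After event 1: A_seq=171 A_ack=67 B_seq=67 B_ack=171
After event 2: A_seq=171 A_ack=67 B_seq=184 B_ack=171
After event 3: A_seq=171 A_ack=67 B_seq=368 B_ack=171
After event 4: A_seq=171 A_ack=368 B_seq=368 B_ack=171
After event 5: A_seq=171 A_ack=368 B_seq=368 B_ack=171

Answer: 171 368 368 171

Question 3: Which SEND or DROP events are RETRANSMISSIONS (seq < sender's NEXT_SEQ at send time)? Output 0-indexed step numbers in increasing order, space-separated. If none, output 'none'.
Answer: 4

Derivation:
Step 0: SEND seq=0 -> fresh
Step 1: SEND seq=100 -> fresh
Step 2: DROP seq=67 -> fresh
Step 3: SEND seq=184 -> fresh
Step 4: SEND seq=67 -> retransmit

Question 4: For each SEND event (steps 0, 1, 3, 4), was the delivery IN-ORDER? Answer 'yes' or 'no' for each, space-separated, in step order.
Answer: yes yes no yes

Derivation:
Step 0: SEND seq=0 -> in-order
Step 1: SEND seq=100 -> in-order
Step 3: SEND seq=184 -> out-of-order
Step 4: SEND seq=67 -> in-order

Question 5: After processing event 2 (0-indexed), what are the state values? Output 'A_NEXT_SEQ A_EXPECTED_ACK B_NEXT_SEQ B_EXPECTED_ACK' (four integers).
After event 0: A_seq=100 A_ack=67 B_seq=67 B_ack=100
After event 1: A_seq=171 A_ack=67 B_seq=67 B_ack=171
After event 2: A_seq=171 A_ack=67 B_seq=184 B_ack=171

171 67 184 171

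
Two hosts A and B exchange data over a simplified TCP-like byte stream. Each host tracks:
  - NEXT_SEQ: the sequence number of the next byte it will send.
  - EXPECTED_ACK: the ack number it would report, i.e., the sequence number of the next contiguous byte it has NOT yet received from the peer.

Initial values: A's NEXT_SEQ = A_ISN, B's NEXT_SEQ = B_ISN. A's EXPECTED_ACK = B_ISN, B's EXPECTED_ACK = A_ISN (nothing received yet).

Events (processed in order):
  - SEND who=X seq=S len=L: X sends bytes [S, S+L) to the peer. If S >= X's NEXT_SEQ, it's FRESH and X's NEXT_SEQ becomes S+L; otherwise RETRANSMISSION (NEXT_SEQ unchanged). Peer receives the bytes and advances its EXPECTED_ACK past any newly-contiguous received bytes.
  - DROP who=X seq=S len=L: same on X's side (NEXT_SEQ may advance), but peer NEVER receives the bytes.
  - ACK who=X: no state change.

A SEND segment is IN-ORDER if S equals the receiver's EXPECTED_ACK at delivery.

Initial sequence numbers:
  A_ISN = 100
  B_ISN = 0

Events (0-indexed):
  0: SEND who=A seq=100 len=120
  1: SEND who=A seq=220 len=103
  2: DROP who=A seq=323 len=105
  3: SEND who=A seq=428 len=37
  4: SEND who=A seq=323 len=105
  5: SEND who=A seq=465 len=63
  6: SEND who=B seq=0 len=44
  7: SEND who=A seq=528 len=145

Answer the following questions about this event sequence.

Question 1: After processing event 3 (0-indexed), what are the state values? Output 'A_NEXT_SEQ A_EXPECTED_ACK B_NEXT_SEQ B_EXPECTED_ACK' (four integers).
After event 0: A_seq=220 A_ack=0 B_seq=0 B_ack=220
After event 1: A_seq=323 A_ack=0 B_seq=0 B_ack=323
After event 2: A_seq=428 A_ack=0 B_seq=0 B_ack=323
After event 3: A_seq=465 A_ack=0 B_seq=0 B_ack=323

465 0 0 323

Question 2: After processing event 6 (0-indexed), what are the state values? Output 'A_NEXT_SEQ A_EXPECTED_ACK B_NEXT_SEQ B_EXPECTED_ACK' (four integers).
After event 0: A_seq=220 A_ack=0 B_seq=0 B_ack=220
After event 1: A_seq=323 A_ack=0 B_seq=0 B_ack=323
After event 2: A_seq=428 A_ack=0 B_seq=0 B_ack=323
After event 3: A_seq=465 A_ack=0 B_seq=0 B_ack=323
After event 4: A_seq=465 A_ack=0 B_seq=0 B_ack=465
After event 5: A_seq=528 A_ack=0 B_seq=0 B_ack=528
After event 6: A_seq=528 A_ack=44 B_seq=44 B_ack=528

528 44 44 528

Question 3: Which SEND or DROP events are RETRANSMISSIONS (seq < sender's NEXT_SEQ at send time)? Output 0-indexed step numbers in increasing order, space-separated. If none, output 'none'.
Answer: 4

Derivation:
Step 0: SEND seq=100 -> fresh
Step 1: SEND seq=220 -> fresh
Step 2: DROP seq=323 -> fresh
Step 3: SEND seq=428 -> fresh
Step 4: SEND seq=323 -> retransmit
Step 5: SEND seq=465 -> fresh
Step 6: SEND seq=0 -> fresh
Step 7: SEND seq=528 -> fresh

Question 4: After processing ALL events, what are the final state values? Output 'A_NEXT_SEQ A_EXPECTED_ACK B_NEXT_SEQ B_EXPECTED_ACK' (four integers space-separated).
Answer: 673 44 44 673

Derivation:
After event 0: A_seq=220 A_ack=0 B_seq=0 B_ack=220
After event 1: A_seq=323 A_ack=0 B_seq=0 B_ack=323
After event 2: A_seq=428 A_ack=0 B_seq=0 B_ack=323
After event 3: A_seq=465 A_ack=0 B_seq=0 B_ack=323
After event 4: A_seq=465 A_ack=0 B_seq=0 B_ack=465
After event 5: A_seq=528 A_ack=0 B_seq=0 B_ack=528
After event 6: A_seq=528 A_ack=44 B_seq=44 B_ack=528
After event 7: A_seq=673 A_ack=44 B_seq=44 B_ack=673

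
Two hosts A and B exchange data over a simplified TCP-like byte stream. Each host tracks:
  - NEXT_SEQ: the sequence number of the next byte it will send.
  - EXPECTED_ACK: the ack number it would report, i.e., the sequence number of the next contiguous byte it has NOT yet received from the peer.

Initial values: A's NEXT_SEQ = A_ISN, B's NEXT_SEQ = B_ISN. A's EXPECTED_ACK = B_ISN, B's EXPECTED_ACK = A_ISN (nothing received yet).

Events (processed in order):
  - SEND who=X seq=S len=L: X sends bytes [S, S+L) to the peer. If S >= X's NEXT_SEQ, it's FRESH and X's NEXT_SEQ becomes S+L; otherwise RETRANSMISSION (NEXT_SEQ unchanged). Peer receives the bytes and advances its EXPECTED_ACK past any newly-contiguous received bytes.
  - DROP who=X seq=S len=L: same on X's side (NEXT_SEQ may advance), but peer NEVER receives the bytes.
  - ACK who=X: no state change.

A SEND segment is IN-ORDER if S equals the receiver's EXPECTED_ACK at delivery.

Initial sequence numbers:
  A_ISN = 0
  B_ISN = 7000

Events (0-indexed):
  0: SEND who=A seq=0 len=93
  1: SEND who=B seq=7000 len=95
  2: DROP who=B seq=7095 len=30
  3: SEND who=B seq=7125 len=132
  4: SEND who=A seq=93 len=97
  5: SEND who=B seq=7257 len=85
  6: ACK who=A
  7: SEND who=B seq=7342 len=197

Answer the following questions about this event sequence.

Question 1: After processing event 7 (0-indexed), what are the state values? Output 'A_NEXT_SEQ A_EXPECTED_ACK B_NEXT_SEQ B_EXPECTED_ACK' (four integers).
After event 0: A_seq=93 A_ack=7000 B_seq=7000 B_ack=93
After event 1: A_seq=93 A_ack=7095 B_seq=7095 B_ack=93
After event 2: A_seq=93 A_ack=7095 B_seq=7125 B_ack=93
After event 3: A_seq=93 A_ack=7095 B_seq=7257 B_ack=93
After event 4: A_seq=190 A_ack=7095 B_seq=7257 B_ack=190
After event 5: A_seq=190 A_ack=7095 B_seq=7342 B_ack=190
After event 6: A_seq=190 A_ack=7095 B_seq=7342 B_ack=190
After event 7: A_seq=190 A_ack=7095 B_seq=7539 B_ack=190

190 7095 7539 190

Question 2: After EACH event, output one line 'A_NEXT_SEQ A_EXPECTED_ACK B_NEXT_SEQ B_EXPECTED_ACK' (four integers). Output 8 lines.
93 7000 7000 93
93 7095 7095 93
93 7095 7125 93
93 7095 7257 93
190 7095 7257 190
190 7095 7342 190
190 7095 7342 190
190 7095 7539 190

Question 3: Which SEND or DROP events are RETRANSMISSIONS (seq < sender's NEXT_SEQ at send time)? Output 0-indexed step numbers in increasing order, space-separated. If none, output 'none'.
Answer: none

Derivation:
Step 0: SEND seq=0 -> fresh
Step 1: SEND seq=7000 -> fresh
Step 2: DROP seq=7095 -> fresh
Step 3: SEND seq=7125 -> fresh
Step 4: SEND seq=93 -> fresh
Step 5: SEND seq=7257 -> fresh
Step 7: SEND seq=7342 -> fresh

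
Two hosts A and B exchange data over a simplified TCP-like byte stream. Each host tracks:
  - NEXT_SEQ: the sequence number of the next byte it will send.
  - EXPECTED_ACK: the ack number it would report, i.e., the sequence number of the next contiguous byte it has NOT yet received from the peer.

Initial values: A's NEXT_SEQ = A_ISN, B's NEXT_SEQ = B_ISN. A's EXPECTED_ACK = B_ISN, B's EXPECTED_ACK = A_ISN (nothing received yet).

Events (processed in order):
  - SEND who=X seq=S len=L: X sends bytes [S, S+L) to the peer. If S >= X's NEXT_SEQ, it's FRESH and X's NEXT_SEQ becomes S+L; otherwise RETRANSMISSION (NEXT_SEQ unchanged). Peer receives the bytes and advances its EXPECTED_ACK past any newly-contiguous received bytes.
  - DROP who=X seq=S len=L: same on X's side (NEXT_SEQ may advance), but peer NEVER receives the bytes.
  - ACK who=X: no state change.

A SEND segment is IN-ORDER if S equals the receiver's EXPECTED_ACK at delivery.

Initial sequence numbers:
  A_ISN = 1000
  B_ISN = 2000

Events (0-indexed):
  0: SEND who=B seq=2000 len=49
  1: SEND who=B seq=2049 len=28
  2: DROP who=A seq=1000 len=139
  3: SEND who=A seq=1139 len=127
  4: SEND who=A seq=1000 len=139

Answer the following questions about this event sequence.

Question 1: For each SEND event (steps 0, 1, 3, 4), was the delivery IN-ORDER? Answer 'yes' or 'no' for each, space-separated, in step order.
Answer: yes yes no yes

Derivation:
Step 0: SEND seq=2000 -> in-order
Step 1: SEND seq=2049 -> in-order
Step 3: SEND seq=1139 -> out-of-order
Step 4: SEND seq=1000 -> in-order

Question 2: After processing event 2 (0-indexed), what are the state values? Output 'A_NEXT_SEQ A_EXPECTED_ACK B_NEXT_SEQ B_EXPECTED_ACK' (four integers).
After event 0: A_seq=1000 A_ack=2049 B_seq=2049 B_ack=1000
After event 1: A_seq=1000 A_ack=2077 B_seq=2077 B_ack=1000
After event 2: A_seq=1139 A_ack=2077 B_seq=2077 B_ack=1000

1139 2077 2077 1000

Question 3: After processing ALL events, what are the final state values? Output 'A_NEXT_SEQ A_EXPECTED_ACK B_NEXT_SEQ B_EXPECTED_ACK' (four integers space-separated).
After event 0: A_seq=1000 A_ack=2049 B_seq=2049 B_ack=1000
After event 1: A_seq=1000 A_ack=2077 B_seq=2077 B_ack=1000
After event 2: A_seq=1139 A_ack=2077 B_seq=2077 B_ack=1000
After event 3: A_seq=1266 A_ack=2077 B_seq=2077 B_ack=1000
After event 4: A_seq=1266 A_ack=2077 B_seq=2077 B_ack=1266

Answer: 1266 2077 2077 1266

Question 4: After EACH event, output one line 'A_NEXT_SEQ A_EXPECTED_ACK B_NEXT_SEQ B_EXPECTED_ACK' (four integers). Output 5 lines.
1000 2049 2049 1000
1000 2077 2077 1000
1139 2077 2077 1000
1266 2077 2077 1000
1266 2077 2077 1266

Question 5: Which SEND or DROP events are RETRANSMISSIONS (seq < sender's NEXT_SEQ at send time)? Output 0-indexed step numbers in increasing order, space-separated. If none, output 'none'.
Step 0: SEND seq=2000 -> fresh
Step 1: SEND seq=2049 -> fresh
Step 2: DROP seq=1000 -> fresh
Step 3: SEND seq=1139 -> fresh
Step 4: SEND seq=1000 -> retransmit

Answer: 4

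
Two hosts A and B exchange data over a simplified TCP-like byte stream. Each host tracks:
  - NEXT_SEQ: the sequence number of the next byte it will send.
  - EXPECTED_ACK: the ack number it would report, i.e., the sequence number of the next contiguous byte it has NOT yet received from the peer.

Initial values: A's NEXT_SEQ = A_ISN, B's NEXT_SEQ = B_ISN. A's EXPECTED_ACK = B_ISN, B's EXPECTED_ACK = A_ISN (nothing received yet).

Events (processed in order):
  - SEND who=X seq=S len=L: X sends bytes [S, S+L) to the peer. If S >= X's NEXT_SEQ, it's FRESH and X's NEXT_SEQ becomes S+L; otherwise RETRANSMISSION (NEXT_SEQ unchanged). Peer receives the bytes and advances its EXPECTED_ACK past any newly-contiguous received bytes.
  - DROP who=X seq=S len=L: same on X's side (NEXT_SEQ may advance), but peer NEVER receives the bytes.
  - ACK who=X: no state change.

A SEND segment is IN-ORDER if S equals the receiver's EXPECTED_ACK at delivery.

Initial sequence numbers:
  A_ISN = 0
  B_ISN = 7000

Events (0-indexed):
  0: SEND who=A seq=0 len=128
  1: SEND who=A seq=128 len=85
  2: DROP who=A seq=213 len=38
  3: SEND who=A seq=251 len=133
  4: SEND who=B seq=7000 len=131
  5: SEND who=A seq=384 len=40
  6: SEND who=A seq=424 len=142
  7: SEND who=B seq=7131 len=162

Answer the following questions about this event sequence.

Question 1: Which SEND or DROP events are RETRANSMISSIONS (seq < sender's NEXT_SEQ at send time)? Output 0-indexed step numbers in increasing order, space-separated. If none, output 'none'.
Answer: none

Derivation:
Step 0: SEND seq=0 -> fresh
Step 1: SEND seq=128 -> fresh
Step 2: DROP seq=213 -> fresh
Step 3: SEND seq=251 -> fresh
Step 4: SEND seq=7000 -> fresh
Step 5: SEND seq=384 -> fresh
Step 6: SEND seq=424 -> fresh
Step 7: SEND seq=7131 -> fresh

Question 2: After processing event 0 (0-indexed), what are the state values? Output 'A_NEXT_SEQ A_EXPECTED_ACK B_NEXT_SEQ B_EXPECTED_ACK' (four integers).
After event 0: A_seq=128 A_ack=7000 B_seq=7000 B_ack=128

128 7000 7000 128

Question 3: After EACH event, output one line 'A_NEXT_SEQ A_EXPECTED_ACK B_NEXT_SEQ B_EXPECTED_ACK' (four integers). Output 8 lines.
128 7000 7000 128
213 7000 7000 213
251 7000 7000 213
384 7000 7000 213
384 7131 7131 213
424 7131 7131 213
566 7131 7131 213
566 7293 7293 213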